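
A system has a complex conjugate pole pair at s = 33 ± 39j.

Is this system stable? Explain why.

Real part of poles is 33 (> 0, right half-plane). Unstable.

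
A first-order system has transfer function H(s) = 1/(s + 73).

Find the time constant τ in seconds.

For H(s) = 1/(s + 1/τ), the pole is at -1/τ = -73, so τ = 1/73 = 0.0137 s.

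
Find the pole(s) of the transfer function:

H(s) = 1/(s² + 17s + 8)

Discriminant = 17² - 4×1×8 = 289 - 32 = 257 > 0, so two distinct real poles. Using quadratic formula: s = (-17 ± √257)/(2×1) = (-17 ± √257)/2, with √257 ≈ 16.0312. s₁ ≈ -0.4844, s₂ ≈ -16.5156. Poles: s₁ = -0.4844, s₂ = -16.5156.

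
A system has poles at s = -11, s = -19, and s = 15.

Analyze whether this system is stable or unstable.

Pole(s) at s = 15 are not in the left half-plane. System is unstable.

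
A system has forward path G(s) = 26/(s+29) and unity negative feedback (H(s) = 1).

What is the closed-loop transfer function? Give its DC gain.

T(s) = G/(1+GH) = [26/(s+29)] / [1 + 26/(s+29)] = 26/(s+29+26) = 26/(s+55). DC gain = 26/55 = 0.4727.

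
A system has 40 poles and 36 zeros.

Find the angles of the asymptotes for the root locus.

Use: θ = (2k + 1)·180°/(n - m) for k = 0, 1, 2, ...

n - m = 40 - 36 = 4. Angles: θk = (2k + 1)·180°/4 = 45°, 135°, 225°, 315°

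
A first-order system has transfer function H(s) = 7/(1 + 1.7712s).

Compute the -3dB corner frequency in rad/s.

Corner frequency = 1/τ = 1/1.7712 = 0.565 rad/s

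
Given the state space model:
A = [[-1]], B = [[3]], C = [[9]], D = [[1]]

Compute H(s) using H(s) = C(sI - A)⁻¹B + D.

(sI - A)⁻¹ = 1/(s + 1). H(s) = 9×3/(s + 1) + 1 = (s + 28)/(s + 1).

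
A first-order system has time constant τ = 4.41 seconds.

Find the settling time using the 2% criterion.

For first-order system, 2% settling time ≈ 4τ = 4 × 4.41 = 17.64 s.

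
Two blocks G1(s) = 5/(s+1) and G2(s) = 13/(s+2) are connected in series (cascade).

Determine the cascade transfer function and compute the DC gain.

Series: multiply transfer functions. G_eq = 5/(s+1) × 13/(s+2) = 65/((s+1)(s+2)). DC gain = 65/(1×2) = 32.5.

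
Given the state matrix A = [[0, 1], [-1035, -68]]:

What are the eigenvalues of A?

det(A - λI) = λ² - (-68)λ + 1035 = (λ - (-23))(λ - (-45)). Eigenvalues: -23, -45.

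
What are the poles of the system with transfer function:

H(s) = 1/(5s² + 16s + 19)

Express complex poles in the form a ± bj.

Discriminant = 16² - 4×5×19 = 256 - 380 = -124 < 0, so the poles are a complex conjugate pair s = (-16 ± j√124)/(2×5). Real part = -16/(2×5) = -16/10 = -1.6; imaginary part = ±√124/(2×5) ≈ 1.1136. Poles: s = -1.6 ± 1.1136j.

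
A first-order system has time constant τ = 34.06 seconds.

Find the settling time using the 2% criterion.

For first-order system, 2% settling time ≈ 4τ = 4 × 34.06 = 136.24 s.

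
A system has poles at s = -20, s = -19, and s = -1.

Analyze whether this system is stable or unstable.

All poles are in the left half-plane. System is stable.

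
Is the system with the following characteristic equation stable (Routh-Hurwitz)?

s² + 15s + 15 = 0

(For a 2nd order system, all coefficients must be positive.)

Coefficients: 1, 15, 15. All positive, so system is stable.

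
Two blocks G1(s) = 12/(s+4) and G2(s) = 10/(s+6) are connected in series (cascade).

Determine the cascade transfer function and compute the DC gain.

Series: multiply transfer functions. G_eq = 12/(s+4) × 10/(s+6) = 120/((s+4)(s+6)). DC gain = 120/(4×6) = 5.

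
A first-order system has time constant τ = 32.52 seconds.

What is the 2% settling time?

For first-order system, 2% settling time ≈ 4τ = 4 × 32.52 = 130.08 s.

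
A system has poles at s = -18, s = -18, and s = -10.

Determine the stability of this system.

All poles are in the left half-plane. System is stable.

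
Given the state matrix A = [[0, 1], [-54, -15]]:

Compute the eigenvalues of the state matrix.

det(A - λI) = λ² - (-15)λ + 54 = (λ - (-6))(λ - (-9)). Eigenvalues: -6, -9.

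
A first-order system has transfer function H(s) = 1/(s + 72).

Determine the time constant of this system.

For H(s) = 1/(s + 1/τ), the pole is at -1/τ = -72, so τ = 1/72 = 0.0139 s.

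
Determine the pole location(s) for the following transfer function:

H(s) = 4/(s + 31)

Pole is where denominator = 0: s + 31 = 0, so s = -31.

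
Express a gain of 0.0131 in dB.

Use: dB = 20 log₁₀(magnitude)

dB = 20 log₁₀(0.0131) = -37.7 dB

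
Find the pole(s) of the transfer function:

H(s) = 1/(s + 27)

Pole is where denominator = 0: s + 27 = 0, so s = -27.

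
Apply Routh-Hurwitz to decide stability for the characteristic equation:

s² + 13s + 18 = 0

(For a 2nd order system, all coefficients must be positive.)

Coefficients: 1, 13, 18. All positive, so system is stable.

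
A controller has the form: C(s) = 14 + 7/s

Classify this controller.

This is a Proportional-Integral (PI) controller.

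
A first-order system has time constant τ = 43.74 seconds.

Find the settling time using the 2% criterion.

For first-order system, 2% settling time ≈ 4τ = 4 × 43.74 = 174.96 s.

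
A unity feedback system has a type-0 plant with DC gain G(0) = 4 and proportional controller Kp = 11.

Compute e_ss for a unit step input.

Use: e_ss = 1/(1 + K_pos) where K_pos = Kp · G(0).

K_pos = Kp · G(0) = 11 × 4 = 44. e_ss = 1/(1 + 44) = 0.0222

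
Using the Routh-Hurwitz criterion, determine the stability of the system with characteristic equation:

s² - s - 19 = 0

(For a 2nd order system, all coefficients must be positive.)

Coefficients: 1, -1, -19. b=-1, c=-19 not positive, so system is unstable.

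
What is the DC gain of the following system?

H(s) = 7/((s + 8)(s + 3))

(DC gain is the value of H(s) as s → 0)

DC gain = H(0) = 7/(8 × 3) = 7/24 = 0.2917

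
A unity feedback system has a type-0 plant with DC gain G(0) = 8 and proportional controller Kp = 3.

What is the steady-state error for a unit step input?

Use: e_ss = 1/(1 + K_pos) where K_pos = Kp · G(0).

K_pos = Kp · G(0) = 3 × 8 = 24. e_ss = 1/(1 + 24) = 0.04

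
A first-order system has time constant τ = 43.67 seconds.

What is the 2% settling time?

For first-order system, 2% settling time ≈ 4τ = 4 × 43.67 = 174.68 s.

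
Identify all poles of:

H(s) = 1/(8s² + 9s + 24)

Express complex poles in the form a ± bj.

Discriminant = 9² - 4×8×24 = 81 - 768 = -687 < 0, so the poles are a complex conjugate pair s = (-9 ± j√687)/(2×8). Real part = -9/(2×8) = -9/16 = -0.5625; imaginary part = ±√687/(2×8) ≈ 1.6382. Poles: s = -0.5625 ± 1.6382j.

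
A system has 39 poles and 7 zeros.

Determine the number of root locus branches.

Root locus has n branches where n = number of poles = 39.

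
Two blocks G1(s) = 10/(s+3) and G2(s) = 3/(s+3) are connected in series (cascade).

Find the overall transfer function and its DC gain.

Series: multiply transfer functions. G_eq = 10/(s+3) × 3/(s+3) = 30/((s+3)(s+3)). DC gain = 30/(3×3) = 3.3333.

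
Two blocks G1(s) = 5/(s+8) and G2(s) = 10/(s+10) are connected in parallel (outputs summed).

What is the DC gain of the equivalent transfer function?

Parallel: G_eq = G1 + G2. DC gain = G1(0) + G2(0) = 5/8 + 10/10 = 0.625 + 1 = 1.625.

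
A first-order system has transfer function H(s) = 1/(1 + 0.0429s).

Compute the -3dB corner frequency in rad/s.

Corner frequency = 1/τ = 1/0.0429 = 23.31 rad/s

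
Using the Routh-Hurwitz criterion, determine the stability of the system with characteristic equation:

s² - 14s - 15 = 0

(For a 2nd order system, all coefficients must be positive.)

Coefficients: 1, -14, -15. b=-14, c=-15 not positive, so system is unstable.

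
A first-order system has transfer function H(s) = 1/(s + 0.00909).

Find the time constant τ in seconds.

For H(s) = 1/(s + 1/τ), the pole is at -1/τ = -0.00909, so τ = 1/0.00909 = 110 s.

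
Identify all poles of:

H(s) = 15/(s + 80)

Pole is where denominator = 0: s + 80 = 0, so s = -80.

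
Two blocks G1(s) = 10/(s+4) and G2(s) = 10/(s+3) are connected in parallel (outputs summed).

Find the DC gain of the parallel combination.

Parallel: G_eq = G1 + G2. DC gain = G1(0) + G2(0) = 10/4 + 10/3 = 2.5 + 3.3333 = 5.8333.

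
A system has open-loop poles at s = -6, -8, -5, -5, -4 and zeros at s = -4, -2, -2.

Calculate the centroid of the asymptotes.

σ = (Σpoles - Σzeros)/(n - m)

σ = (Σpoles - Σzeros)/(n - m) = (-28 - (-8))/(5 - 3) = -20/2 = -10.0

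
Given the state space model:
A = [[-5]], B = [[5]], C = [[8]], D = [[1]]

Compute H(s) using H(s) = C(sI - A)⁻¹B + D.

(sI - A)⁻¹ = 1/(s + 5). H(s) = 8×5/(s + 5) + 1 = (s + 45)/(s + 5).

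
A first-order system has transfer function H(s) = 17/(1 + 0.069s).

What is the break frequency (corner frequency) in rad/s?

Corner frequency = 1/τ = 1/0.069 = 14.493 rad/s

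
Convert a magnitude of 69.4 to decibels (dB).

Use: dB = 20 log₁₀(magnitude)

dB = 20 log₁₀(69.4) = 36.8 dB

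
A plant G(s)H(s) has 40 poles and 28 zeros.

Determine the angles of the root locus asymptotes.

n - m = 40 - 28 = 12. Angles: θk = (2k + 1)·180°/12 = 15°, 45°, 75°, 105°, 135°, 165°, 195°, 225°, 255°, 285°, 315°, 345°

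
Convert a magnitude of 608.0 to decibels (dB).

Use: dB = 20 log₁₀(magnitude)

dB = 20 log₁₀(608.0) = 55.7 dB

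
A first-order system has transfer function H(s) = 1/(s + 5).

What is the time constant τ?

For H(s) = 1/(s + 1/τ), the pole is at -1/τ = -5, so τ = 1/5 = 0.2 s.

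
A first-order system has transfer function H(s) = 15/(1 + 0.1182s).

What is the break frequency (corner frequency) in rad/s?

Corner frequency = 1/τ = 1/0.1182 = 8.46 rad/s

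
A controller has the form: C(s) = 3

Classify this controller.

This is a Proportional (P) controller.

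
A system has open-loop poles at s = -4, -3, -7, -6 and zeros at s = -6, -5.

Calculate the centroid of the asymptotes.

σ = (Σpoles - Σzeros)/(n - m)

σ = (Σpoles - Σzeros)/(n - m) = (-20 - (-11))/(4 - 2) = -9/2 = -4.5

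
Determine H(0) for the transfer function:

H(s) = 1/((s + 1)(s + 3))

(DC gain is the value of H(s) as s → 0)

DC gain = H(0) = 1/(1 × 3) = 1/3 = 0.3333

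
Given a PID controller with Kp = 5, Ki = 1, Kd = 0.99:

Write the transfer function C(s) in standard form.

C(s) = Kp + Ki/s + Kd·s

Substituting values: C(s) = 5 + 1/s + 0.99s = (0.99s² + 5s + 1)/s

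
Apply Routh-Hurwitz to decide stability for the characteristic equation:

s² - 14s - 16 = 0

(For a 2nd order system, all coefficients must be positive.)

Coefficients: 1, -14, -16. b=-14, c=-16 not positive, so system is unstable.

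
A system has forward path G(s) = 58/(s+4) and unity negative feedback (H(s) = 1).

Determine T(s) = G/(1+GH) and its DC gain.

T(s) = G/(1+GH) = [58/(s+4)] / [1 + 58/(s+4)] = 58/(s+4+58) = 58/(s+62). DC gain = 58/62 = 0.9355.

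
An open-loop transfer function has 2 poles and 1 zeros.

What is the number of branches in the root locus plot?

Root locus has n branches where n = number of poles = 2.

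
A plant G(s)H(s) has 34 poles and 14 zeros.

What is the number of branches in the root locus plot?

Root locus has n branches where n = number of poles = 34.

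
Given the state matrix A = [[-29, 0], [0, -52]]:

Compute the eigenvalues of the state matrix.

For diagonal matrix, eigenvalues are diagonal entries: λ₁ = -29, λ₂ = -52.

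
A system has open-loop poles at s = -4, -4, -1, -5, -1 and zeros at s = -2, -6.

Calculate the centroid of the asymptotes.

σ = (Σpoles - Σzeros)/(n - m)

σ = (Σpoles - Σzeros)/(n - m) = (-15 - (-8))/(5 - 2) = -7/3 = -2.33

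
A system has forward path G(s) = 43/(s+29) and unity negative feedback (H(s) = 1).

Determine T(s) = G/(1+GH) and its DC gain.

T(s) = G/(1+GH) = [43/(s+29)] / [1 + 43/(s+29)] = 43/(s+29+43) = 43/(s+72). DC gain = 43/72 = 0.5972.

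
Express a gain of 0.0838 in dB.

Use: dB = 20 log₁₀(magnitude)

dB = 20 log₁₀(0.0838) = -21.5 dB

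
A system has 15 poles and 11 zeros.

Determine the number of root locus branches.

Root locus has n branches where n = number of poles = 15.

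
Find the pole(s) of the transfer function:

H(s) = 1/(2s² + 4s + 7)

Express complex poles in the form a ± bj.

Discriminant = 4² - 4×2×7 = 16 - 56 = -40 < 0, so the poles are a complex conjugate pair s = (-4 ± j√40)/(2×2). Real part = -4/(2×2) = -4/4 = -1; imaginary part = ±√40/(2×2) ≈ 1.5811. Poles: s = -1 ± 1.5811j.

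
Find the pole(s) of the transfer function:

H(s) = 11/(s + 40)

Pole is where denominator = 0: s + 40 = 0, so s = -40.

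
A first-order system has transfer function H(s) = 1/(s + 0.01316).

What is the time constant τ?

For H(s) = 1/(s + 1/τ), the pole is at -1/τ = -0.01316, so τ = 1/0.01316 = 75.99 s.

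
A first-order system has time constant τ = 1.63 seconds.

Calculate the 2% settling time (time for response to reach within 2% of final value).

For first-order system, 2% settling time ≈ 4τ = 4 × 1.63 = 6.52 s.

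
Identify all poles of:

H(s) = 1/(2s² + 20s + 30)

Discriminant = 20² - 4×2×30 = 400 - 240 = 160 > 0, so two distinct real poles. Using quadratic formula: s = (-20 ± √160)/(2×2) = (-20 ± √160)/4, with √160 ≈ 12.6491. s₁ ≈ -1.8377, s₂ ≈ -8.1623. Poles: s₁ = -1.8377, s₂ = -8.1623.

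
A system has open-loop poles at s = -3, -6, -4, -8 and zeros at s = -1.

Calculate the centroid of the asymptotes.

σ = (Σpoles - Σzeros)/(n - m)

σ = (Σpoles - Σzeros)/(n - m) = (-21 - (-1))/(4 - 1) = -20/3 = -6.67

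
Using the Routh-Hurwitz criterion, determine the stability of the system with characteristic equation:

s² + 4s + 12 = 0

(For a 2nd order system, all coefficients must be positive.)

Coefficients: 1, 4, 12. All positive, so system is stable.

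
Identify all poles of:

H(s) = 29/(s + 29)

Pole is where denominator = 0: s + 29 = 0, so s = -29.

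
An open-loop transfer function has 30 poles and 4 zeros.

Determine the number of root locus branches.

Root locus has n branches where n = number of poles = 30.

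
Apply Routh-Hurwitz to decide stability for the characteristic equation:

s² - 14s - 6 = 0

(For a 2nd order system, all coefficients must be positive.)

Coefficients: 1, -14, -6. b=-14, c=-6 not positive, so system is unstable.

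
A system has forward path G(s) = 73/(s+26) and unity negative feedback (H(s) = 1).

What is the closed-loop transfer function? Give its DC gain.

T(s) = G/(1+GH) = [73/(s+26)] / [1 + 73/(s+26)] = 73/(s+26+73) = 73/(s+99). DC gain = 73/99 = 0.7374.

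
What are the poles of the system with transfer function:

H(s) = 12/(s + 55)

Pole is where denominator = 0: s + 55 = 0, so s = -55.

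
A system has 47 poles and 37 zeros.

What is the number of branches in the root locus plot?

Root locus has n branches where n = number of poles = 47.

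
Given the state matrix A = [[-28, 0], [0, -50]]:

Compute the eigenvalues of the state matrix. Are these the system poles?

For diagonal matrix, eigenvalues are diagonal entries: λ₁ = -28, λ₂ = -50. Eigenvalues of A = system poles.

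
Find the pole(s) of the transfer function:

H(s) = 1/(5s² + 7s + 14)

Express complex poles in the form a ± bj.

Discriminant = 7² - 4×5×14 = 49 - 280 = -231 < 0, so the poles are a complex conjugate pair s = (-7 ± j√231)/(2×5). Real part = -7/(2×5) = -7/10 = -0.7; imaginary part = ±√231/(2×5) ≈ 1.5199. Poles: s = -0.7 ± 1.5199j.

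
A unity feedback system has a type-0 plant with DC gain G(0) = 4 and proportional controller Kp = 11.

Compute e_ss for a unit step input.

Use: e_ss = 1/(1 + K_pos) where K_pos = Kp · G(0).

K_pos = Kp · G(0) = 11 × 4 = 44. e_ss = 1/(1 + 44) = 0.0222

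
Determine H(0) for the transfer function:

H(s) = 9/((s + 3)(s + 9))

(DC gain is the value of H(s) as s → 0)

DC gain = H(0) = 9/(3 × 9) = 9/27 = 0.3333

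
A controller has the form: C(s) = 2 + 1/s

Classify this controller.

This is a Proportional-Integral (PI) controller.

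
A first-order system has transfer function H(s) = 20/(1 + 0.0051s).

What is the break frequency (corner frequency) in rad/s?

Corner frequency = 1/τ = 1/0.0051 = 196.078 rad/s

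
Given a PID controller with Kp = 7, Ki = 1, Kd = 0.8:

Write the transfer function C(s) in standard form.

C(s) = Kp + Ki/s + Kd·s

Substituting values: C(s) = 7 + 1/s + 0.8s = (0.8s² + 7s + 1)/s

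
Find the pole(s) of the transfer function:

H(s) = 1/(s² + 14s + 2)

Discriminant = 14² - 4×1×2 = 196 - 8 = 188 > 0, so two distinct real poles. Using quadratic formula: s = (-14 ± √188)/(2×1) = (-14 ± √188)/2, with √188 ≈ 13.7113. s₁ ≈ -0.1443, s₂ ≈ -13.8557. Poles: s₁ = -0.1443, s₂ = -13.8557.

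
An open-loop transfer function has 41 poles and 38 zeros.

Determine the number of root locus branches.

Root locus has n branches where n = number of poles = 41.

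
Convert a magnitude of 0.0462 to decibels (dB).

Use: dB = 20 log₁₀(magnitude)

dB = 20 log₁₀(0.0462) = -26.7 dB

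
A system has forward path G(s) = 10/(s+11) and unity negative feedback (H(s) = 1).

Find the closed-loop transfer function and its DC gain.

T(s) = G/(1+GH) = [10/(s+11)] / [1 + 10/(s+11)] = 10/(s+11+10) = 10/(s+21). DC gain = 10/21 = 0.4762.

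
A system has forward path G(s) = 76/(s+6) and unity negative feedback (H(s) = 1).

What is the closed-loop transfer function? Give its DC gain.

T(s) = G/(1+GH) = [76/(s+6)] / [1 + 76/(s+6)] = 76/(s+6+76) = 76/(s+82). DC gain = 76/82 = 0.9268.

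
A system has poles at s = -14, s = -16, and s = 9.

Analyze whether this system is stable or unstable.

Pole(s) at s = 9 are not in the left half-plane. System is unstable.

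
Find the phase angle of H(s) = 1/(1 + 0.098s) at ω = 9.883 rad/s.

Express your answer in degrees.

Phase = -arctan(ωτ) = -arctan(9.883 × 0.098) = -44.1°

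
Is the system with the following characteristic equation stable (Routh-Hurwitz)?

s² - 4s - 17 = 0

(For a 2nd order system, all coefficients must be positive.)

Coefficients: 1, -4, -17. b=-4, c=-17 not positive, so system is unstable.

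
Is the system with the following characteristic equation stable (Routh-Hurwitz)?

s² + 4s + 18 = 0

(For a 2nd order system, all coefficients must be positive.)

Coefficients: 1, 4, 18. All positive, so system is stable.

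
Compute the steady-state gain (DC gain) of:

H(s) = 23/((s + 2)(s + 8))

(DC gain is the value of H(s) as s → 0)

DC gain = H(0) = 23/(2 × 8) = 23/16 = 1.4375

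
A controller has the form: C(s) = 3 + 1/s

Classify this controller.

This is a Proportional-Integral (PI) controller.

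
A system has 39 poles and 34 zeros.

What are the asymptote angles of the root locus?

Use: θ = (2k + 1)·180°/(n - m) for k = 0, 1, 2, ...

n - m = 39 - 34 = 5. Angles: θk = (2k + 1)·180°/5 = 36°, 108°, 180°, 252°, 324°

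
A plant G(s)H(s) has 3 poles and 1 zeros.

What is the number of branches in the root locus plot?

Root locus has n branches where n = number of poles = 3.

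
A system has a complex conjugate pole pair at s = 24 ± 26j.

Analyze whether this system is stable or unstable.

Real part of poles is 24 (> 0, right half-plane). Unstable.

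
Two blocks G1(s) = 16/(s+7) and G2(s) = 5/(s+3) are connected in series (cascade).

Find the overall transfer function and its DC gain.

Series: multiply transfer functions. G_eq = 16/(s+7) × 5/(s+3) = 80/((s+7)(s+3)). DC gain = 80/(7×3) = 3.8095.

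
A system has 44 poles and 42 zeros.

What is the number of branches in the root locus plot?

Root locus has n branches where n = number of poles = 44.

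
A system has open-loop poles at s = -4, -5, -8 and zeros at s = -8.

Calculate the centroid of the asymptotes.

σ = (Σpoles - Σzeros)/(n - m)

σ = (Σpoles - Σzeros)/(n - m) = (-17 - (-8))/(3 - 1) = -9/2 = -4.5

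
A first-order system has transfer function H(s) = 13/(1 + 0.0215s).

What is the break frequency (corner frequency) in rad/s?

Corner frequency = 1/τ = 1/0.0215 = 46.512 rad/s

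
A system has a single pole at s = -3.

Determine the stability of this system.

Pole at s = -3 is in the left half-plane. Stable.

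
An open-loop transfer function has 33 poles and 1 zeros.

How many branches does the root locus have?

Root locus has n branches where n = number of poles = 33.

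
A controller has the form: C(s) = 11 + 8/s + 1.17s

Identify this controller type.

This is a Proportional-Integral-Derivative (PID) controller.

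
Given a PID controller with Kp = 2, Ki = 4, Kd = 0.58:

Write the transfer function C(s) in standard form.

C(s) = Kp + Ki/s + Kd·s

Substituting values: C(s) = 2 + 4/s + 0.58s = (0.58s² + 2s + 4)/s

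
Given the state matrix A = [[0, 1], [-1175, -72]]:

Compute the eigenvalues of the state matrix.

det(A - λI) = λ² - (-72)λ + 1175 = (λ - (-25))(λ - (-47)). Eigenvalues: -25, -47.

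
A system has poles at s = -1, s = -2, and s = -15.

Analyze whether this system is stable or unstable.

All poles are in the left half-plane. System is stable.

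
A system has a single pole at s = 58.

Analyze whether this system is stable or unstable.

Pole at s = 58 is in the right half-plane. Unstable.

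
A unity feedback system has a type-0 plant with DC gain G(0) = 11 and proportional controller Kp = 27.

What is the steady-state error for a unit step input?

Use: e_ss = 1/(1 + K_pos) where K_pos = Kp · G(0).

K_pos = Kp · G(0) = 27 × 11 = 297. e_ss = 1/(1 + 297) = 0.0034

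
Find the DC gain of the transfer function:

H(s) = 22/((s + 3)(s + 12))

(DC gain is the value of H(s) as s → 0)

DC gain = H(0) = 22/(3 × 12) = 22/36 = 0.6111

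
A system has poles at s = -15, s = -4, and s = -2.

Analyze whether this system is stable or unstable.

All poles are in the left half-plane. System is stable.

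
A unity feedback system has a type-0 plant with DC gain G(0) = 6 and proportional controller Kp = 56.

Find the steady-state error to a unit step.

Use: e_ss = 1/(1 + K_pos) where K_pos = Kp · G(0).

K_pos = Kp · G(0) = 56 × 6 = 336. e_ss = 1/(1 + 336) = 0.0030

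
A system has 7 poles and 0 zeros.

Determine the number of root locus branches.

Root locus has n branches where n = number of poles = 7.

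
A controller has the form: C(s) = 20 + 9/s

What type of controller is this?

This is a Proportional-Integral (PI) controller.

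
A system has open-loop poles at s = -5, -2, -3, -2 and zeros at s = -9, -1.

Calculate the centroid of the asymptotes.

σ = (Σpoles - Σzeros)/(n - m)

σ = (Σpoles - Σzeros)/(n - m) = (-12 - (-10))/(4 - 2) = -2/2 = -1.0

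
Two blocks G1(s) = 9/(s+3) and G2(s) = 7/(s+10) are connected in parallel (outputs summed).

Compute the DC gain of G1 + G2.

Parallel: G_eq = G1 + G2. DC gain = G1(0) + G2(0) = 9/3 + 7/10 = 3 + 0.7 = 3.7.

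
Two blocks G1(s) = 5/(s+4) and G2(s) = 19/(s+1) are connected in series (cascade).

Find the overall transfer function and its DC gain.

Series: multiply transfer functions. G_eq = 5/(s+4) × 19/(s+1) = 95/((s+4)(s+1)). DC gain = 95/(4×1) = 23.75.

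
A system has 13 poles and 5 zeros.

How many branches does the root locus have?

Root locus has n branches where n = number of poles = 13.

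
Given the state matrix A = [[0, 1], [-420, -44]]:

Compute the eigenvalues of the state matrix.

det(A - λI) = λ² - (-44)λ + 420 = (λ - (-14))(λ - (-30)). Eigenvalues: -14, -30.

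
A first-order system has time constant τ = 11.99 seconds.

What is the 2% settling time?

For first-order system, 2% settling time ≈ 4τ = 4 × 11.99 = 47.96 s.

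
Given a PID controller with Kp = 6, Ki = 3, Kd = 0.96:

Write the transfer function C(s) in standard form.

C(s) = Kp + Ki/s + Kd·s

Substituting values: C(s) = 6 + 3/s + 0.96s = (0.96s² + 6s + 3)/s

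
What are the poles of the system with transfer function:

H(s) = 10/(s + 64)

Pole is where denominator = 0: s + 64 = 0, so s = -64.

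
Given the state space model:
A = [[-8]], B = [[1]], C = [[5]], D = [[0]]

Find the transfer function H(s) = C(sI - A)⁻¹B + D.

(sI - A)⁻¹ = 1/(s + 8). H(s) = 5 × 1/(s + 8) + 0 = 5/(s + 8).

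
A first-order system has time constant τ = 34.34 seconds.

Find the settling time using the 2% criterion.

For first-order system, 2% settling time ≈ 4τ = 4 × 34.34 = 137.36 s.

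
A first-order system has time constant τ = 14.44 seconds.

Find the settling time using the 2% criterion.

For first-order system, 2% settling time ≈ 4τ = 4 × 14.44 = 57.76 s.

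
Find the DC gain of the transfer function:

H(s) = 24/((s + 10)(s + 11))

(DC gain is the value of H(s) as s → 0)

DC gain = H(0) = 24/(10 × 11) = 24/110 = 0.2182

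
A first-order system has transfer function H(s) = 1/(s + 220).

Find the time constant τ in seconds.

For H(s) = 1/(s + 1/τ), the pole is at -1/τ = -220, so τ = 1/220 = 0.0045 s.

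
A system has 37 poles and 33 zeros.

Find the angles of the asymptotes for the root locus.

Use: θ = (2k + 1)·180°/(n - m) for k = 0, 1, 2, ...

n - m = 37 - 33 = 4. Angles: θk = (2k + 1)·180°/4 = 45°, 135°, 225°, 315°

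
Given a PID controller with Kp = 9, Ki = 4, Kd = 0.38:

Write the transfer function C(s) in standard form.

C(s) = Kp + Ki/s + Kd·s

Substituting values: C(s) = 9 + 4/s + 0.38s = (0.38s² + 9s + 4)/s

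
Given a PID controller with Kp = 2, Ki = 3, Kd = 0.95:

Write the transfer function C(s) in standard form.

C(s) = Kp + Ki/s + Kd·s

Substituting values: C(s) = 2 + 3/s + 0.95s = (0.95s² + 2s + 3)/s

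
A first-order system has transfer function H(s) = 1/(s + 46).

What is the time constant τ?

For H(s) = 1/(s + 1/τ), the pole is at -1/τ = -46, so τ = 1/46 = 0.0217 s.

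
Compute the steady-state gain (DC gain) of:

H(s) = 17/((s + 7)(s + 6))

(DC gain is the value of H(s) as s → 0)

DC gain = H(0) = 17/(7 × 6) = 17/42 = 0.4048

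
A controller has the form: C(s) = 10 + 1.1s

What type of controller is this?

This is a Proportional-Derivative (PD) controller.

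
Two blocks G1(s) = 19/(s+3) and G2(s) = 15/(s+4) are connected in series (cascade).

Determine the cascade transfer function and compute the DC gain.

Series: multiply transfer functions. G_eq = 19/(s+3) × 15/(s+4) = 285/((s+3)(s+4)). DC gain = 285/(3×4) = 23.75.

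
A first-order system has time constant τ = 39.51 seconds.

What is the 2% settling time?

For first-order system, 2% settling time ≈ 4τ = 4 × 39.51 = 158.04 s.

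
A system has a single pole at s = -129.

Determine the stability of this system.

Pole at s = -129 is in the left half-plane. Stable.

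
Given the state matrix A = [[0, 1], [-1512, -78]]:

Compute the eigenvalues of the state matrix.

det(A - λI) = λ² - (-78)λ + 1512 = (λ - (-42))(λ - (-36)). Eigenvalues: -42, -36.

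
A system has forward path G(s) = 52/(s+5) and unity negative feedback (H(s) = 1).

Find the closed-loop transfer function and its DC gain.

T(s) = G/(1+GH) = [52/(s+5)] / [1 + 52/(s+5)] = 52/(s+5+52) = 52/(s+57). DC gain = 52/57 = 0.9123.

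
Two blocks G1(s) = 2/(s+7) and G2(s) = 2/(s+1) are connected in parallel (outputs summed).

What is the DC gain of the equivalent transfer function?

Parallel: G_eq = G1 + G2. DC gain = G1(0) + G2(0) = 2/7 + 2/1 = 0.2857 + 2 = 2.2857.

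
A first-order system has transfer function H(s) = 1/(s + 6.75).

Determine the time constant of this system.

For H(s) = 1/(s + 1/τ), the pole is at -1/τ = -6.75, so τ = 1/6.75 = 0.1481 s.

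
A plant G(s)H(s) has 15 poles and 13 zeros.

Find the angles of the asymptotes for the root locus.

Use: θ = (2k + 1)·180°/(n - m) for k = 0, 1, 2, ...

n - m = 15 - 13 = 2. Angles: θk = (2k + 1)·180°/2 = 90°, 270°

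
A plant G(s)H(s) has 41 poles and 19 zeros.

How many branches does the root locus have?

Root locus has n branches where n = number of poles = 41.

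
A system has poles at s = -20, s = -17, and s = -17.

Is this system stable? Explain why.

All poles are in the left half-plane. System is stable.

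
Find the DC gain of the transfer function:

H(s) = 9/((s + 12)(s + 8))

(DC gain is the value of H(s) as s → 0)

DC gain = H(0) = 9/(12 × 8) = 9/96 = 0.09375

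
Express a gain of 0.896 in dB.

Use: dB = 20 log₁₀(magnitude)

dB = 20 log₁₀(0.896) = -1.0 dB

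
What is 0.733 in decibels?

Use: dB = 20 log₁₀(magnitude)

dB = 20 log₁₀(0.733) = -2.7 dB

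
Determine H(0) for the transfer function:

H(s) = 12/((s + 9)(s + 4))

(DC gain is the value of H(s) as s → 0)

DC gain = H(0) = 12/(9 × 4) = 12/36 = 0.3333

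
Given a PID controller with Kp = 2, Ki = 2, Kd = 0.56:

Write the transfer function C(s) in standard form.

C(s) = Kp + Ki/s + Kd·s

Substituting values: C(s) = 2 + 2/s + 0.56s = (0.56s² + 2s + 2)/s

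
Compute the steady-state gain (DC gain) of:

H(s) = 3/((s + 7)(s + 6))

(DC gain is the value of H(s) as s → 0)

DC gain = H(0) = 3/(7 × 6) = 3/42 = 0.0714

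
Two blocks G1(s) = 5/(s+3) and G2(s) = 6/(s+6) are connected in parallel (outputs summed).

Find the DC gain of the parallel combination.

Parallel: G_eq = G1 + G2. DC gain = G1(0) + G2(0) = 5/3 + 6/6 = 1.6667 + 1 = 2.6667.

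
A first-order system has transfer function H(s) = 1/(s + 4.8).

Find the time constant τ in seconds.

For H(s) = 1/(s + 1/τ), the pole is at -1/τ = -4.8, so τ = 1/4.8 = 0.2083 s.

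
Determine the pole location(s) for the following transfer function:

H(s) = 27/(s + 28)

Pole is where denominator = 0: s + 28 = 0, so s = -28.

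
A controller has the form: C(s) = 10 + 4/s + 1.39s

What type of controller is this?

This is a Proportional-Integral-Derivative (PID) controller.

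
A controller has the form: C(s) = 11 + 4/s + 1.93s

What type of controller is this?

This is a Proportional-Integral-Derivative (PID) controller.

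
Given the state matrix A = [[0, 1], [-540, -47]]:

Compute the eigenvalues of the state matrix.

det(A - λI) = λ² - (-47)λ + 540 = (λ - (-20))(λ - (-27)). Eigenvalues: -20, -27.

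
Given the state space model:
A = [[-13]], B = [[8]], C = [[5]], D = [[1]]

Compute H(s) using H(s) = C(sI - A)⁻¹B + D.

(sI - A)⁻¹ = 1/(s + 13). H(s) = 5×8/(s + 13) + 1 = (s + 53)/(s + 13).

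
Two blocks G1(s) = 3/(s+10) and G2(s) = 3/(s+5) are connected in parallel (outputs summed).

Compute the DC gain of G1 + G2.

Parallel: G_eq = G1 + G2. DC gain = G1(0) + G2(0) = 3/10 + 3/5 = 0.3 + 0.6 = 0.9.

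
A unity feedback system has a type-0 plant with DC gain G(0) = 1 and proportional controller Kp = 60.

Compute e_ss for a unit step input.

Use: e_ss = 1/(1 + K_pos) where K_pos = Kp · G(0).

K_pos = Kp · G(0) = 60 × 1 = 60. e_ss = 1/(1 + 60) = 0.0164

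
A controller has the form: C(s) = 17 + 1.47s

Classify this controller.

This is a Proportional-Derivative (PD) controller.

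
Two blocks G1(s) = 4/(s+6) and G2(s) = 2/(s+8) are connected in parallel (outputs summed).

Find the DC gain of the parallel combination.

Parallel: G_eq = G1 + G2. DC gain = G1(0) + G2(0) = 4/6 + 2/8 = 0.6667 + 0.25 = 0.9167.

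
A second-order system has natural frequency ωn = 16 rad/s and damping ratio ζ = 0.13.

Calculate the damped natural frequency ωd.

ωd = ωn√(1 - ζ²) = 16√(1 - 0.13²) = 15.86 rad/s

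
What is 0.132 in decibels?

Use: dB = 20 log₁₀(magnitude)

dB = 20 log₁₀(0.132) = -17.6 dB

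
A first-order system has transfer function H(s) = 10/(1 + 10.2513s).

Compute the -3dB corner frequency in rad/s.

Corner frequency = 1/τ = 1/10.2513 = 0.098 rad/s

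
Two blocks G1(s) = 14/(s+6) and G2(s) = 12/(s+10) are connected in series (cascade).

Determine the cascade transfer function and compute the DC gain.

Series: multiply transfer functions. G_eq = 14/(s+6) × 12/(s+10) = 168/((s+6)(s+10)). DC gain = 168/(6×10) = 2.8.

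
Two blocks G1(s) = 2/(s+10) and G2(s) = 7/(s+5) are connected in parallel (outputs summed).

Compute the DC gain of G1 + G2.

Parallel: G_eq = G1 + G2. DC gain = G1(0) + G2(0) = 2/10 + 7/5 = 0.2 + 1.4 = 1.6.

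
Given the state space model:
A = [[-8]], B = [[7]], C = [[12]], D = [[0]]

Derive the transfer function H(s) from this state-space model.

(sI - A)⁻¹ = 1/(s + 8). H(s) = 12 × 7/(s + 8) + 0 = 84/(s + 8).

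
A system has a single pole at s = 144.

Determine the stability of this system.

Pole at s = 144 is in the right half-plane. Unstable.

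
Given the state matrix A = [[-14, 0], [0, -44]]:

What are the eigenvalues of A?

For diagonal matrix, eigenvalues are diagonal entries: λ₁ = -14, λ₂ = -44.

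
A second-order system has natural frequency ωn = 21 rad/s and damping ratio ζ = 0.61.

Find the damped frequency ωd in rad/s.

ωd = ωn√(1 - ζ²) = 21√(1 - 0.61²) = 16.64 rad/s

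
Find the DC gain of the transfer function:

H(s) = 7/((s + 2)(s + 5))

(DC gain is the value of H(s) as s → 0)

DC gain = H(0) = 7/(2 × 5) = 7/10 = 0.7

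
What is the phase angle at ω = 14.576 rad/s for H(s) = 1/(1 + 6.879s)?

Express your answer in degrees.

Phase = -arctan(ωτ) = -arctan(14.576 × 6.879) = -89.4°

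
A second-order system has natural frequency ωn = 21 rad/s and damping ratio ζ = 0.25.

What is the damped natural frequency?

ωd = ωn√(1 - ζ²) = 21√(1 - 0.25²) = 20.33 rad/s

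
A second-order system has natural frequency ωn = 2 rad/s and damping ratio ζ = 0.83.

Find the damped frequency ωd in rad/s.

ωd = ωn√(1 - ζ²) = 2√(1 - 0.83²) = 1.12 rad/s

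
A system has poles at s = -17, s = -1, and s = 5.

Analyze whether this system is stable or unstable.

Pole(s) at s = 5 are not in the left half-plane. System is unstable.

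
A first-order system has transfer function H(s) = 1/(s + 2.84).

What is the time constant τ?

For H(s) = 1/(s + 1/τ), the pole is at -1/τ = -2.84, so τ = 1/2.84 = 0.3521 s.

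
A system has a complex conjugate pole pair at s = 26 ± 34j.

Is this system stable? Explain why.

Real part of poles is 26 (> 0, right half-plane). Unstable.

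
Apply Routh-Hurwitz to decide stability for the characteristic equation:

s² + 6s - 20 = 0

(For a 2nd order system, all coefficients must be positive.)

Coefficients: 1, 6, -20. c=-20 not positive, so system is unstable.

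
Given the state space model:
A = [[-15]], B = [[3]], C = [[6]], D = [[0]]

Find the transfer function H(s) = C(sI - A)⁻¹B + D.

(sI - A)⁻¹ = 1/(s + 15). H(s) = 6 × 3/(s + 15) + 0 = 18/(s + 15).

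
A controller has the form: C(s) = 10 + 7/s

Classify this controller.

This is a Proportional-Integral (PI) controller.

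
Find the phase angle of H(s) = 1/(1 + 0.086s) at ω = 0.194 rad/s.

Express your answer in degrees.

Phase = -arctan(ωτ) = -arctan(0.194 × 0.086) = -1.0°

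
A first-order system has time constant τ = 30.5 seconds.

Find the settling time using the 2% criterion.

For first-order system, 2% settling time ≈ 4τ = 4 × 30.5 = 122.0 s.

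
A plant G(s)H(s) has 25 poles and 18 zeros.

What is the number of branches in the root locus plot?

Root locus has n branches where n = number of poles = 25.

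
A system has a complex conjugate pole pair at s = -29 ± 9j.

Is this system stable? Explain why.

Real part of poles is -29 (< 0, left half-plane). Stable.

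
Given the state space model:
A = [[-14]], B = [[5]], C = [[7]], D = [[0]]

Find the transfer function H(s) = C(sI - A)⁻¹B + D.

(sI - A)⁻¹ = 1/(s + 14). H(s) = 7 × 5/(s + 14) + 0 = 35/(s + 14).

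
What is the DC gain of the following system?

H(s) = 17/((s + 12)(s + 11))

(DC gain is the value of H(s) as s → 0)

DC gain = H(0) = 17/(12 × 11) = 17/132 = 0.1288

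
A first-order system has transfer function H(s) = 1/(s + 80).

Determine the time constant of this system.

For H(s) = 1/(s + 1/τ), the pole is at -1/τ = -80, so τ = 1/80 = 0.0125 s.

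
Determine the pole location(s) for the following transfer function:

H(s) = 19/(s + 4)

Pole is where denominator = 0: s + 4 = 0, so s = -4.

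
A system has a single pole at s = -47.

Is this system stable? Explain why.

Pole at s = -47 is in the left half-plane. Stable.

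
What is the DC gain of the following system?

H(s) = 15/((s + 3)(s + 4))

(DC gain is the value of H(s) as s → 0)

DC gain = H(0) = 15/(3 × 4) = 15/12 = 1.25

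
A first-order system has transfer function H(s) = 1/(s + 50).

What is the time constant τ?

For H(s) = 1/(s + 1/τ), the pole is at -1/τ = -50, so τ = 1/50 = 0.02 s.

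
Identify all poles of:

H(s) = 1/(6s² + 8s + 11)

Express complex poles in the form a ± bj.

Discriminant = 8² - 4×6×11 = 64 - 264 = -200 < 0, so the poles are a complex conjugate pair s = (-8 ± j√200)/(2×6). Real part = -8/(2×6) = -8/12 ≈ -0.6667; imaginary part = ±√200/(2×6) ≈ 1.1785. Poles: s = -0.6667 ± 1.1785j.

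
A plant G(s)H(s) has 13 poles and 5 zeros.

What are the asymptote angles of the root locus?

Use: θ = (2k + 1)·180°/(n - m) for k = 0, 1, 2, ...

n - m = 13 - 5 = 8. Angles: θk = (2k + 1)·180°/8 = 22.5°, 67.5°, 112.5°, 157.5°, 202.5°, 247.5°, 292.5°, 337.5°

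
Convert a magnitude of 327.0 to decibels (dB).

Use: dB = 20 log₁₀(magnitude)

dB = 20 log₁₀(327.0) = 50.3 dB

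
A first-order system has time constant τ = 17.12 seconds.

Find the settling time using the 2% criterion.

For first-order system, 2% settling time ≈ 4τ = 4 × 17.12 = 68.48 s.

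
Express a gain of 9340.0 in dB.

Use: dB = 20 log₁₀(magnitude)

dB = 20 log₁₀(9340.0) = 79.4 dB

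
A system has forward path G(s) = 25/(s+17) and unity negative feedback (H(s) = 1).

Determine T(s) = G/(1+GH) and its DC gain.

T(s) = G/(1+GH) = [25/(s+17)] / [1 + 25/(s+17)] = 25/(s+17+25) = 25/(s+42). DC gain = 25/42 = 0.5952.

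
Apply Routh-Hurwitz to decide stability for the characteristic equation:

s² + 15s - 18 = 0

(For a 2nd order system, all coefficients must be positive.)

Coefficients: 1, 15, -18. c=-18 not positive, so system is unstable.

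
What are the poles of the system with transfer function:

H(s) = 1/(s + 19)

Pole is where denominator = 0: s + 19 = 0, so s = -19.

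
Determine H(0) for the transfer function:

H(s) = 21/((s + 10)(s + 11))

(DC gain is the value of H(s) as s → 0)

DC gain = H(0) = 21/(10 × 11) = 21/110 = 0.1909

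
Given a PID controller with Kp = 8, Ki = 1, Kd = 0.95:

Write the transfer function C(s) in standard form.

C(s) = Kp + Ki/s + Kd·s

Substituting values: C(s) = 8 + 1/s + 0.95s = (0.95s² + 8s + 1)/s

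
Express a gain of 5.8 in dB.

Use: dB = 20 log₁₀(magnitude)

dB = 20 log₁₀(5.8) = 15.3 dB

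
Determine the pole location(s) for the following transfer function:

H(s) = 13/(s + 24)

Pole is where denominator = 0: s + 24 = 0, so s = -24.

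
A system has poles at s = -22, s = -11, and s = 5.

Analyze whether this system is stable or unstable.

Pole(s) at s = 5 are not in the left half-plane. System is unstable.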